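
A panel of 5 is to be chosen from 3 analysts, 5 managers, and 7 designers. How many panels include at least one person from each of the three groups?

With no constraint there are C(15,5) = 3003 possible selections.
Selections missing a whole group: no analysts → C(12,5) = 792; no managers → C(10,5) = 252; no designers → C(8,5) = 56.
Add back selections omitting two groups (i.e. drawn from a single group): C(3,5) + C(5,5) + C(7,5) = 22.
By inclusion–exclusion: 3003 − 1100 + 22 = 1925.

1925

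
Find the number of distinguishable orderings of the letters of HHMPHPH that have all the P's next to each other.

30

Treat the 2 copies of P as a single block. The multiset to arrange is then {PP, H, H, H, H, M}, 6 items in all.
That gives (6)!/(4!) = 30 arrangements.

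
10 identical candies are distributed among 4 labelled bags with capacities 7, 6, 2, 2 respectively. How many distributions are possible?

53

Ignoring the caps, the number of non-negative solutions to x_1+…+x_4 = 10 is C(13,3) = 286.
Subtract solutions that violate a single cap (substitute x_i' = x_i − (cap_i+1)): x_1 ≥ 8 gives C(5,3) = 10; x_2 ≥ 7 gives C(6,3) = 20; x_3 ≥ 3 gives C(10,3) = 120; x_4 ≥ 3 gives C(10,3) = 120. Together 270.
Add back pairs where two caps are both exceeded: 0 + 0 + 0 + 1 + 1 + 35 = 37.
By inclusion–exclusion the count is 286 − 270 + 37 = 53.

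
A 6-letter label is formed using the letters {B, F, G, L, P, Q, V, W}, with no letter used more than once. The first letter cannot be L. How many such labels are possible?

The first letter has 8−1 = 7 choices (anything except L).
The remaining 5 letters are filled from the other 7 symbols without repetition: 7 × 6 × 5 × 4 × 3 = 2520.
Total: 7 × 2520 = 17640.

17640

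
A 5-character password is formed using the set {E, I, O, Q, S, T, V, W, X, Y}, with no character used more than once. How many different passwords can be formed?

30240

This is a permutation of 5 out of 10: P(10,5) = 10!/5!.
That product is 10 × 9 × 8 × 7 × 6 = 30240.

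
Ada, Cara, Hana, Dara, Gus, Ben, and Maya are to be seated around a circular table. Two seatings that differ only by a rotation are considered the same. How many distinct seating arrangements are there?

Around a circle, 7 distinct people have 7!/7 = (6)! = 720 rotationally distinct seatings.

720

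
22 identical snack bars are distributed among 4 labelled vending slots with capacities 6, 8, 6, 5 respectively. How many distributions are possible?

By stars and bars, unrestricted non-negative solutions to x_1+…+x_4 = 22 number C(22+3,3) = 2300.
Subtract solutions that violate a single cap (substitute x_i' = x_i − (cap_i+1)): x_1 ≥ 7 gives C(18,3) = 816; x_2 ≥ 9 gives C(16,3) = 560; x_3 ≥ 7 gives C(18,3) = 816; x_4 ≥ 6 gives C(19,3) = 969. Together 3161.
Add back pairs where two caps are both exceeded: 84 + 165 + 220 + 84 + 120 + 220 = 893.
Subtract triples: 0 + 1 + 10 + 1 = 12.
By inclusion–exclusion the count is 2300 − 3161 + 893 − 12 = 20.

20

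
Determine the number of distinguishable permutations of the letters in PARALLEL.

3360

Letter multiplicities in PARALLEL: A×2, E×1, L×3, P×1, R×1.
So there are 8! / (3!·2!) = 3360 distinguishable arrangements.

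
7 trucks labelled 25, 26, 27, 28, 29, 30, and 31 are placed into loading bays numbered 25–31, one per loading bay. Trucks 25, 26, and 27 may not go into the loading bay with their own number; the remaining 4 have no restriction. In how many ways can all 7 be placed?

3216

Let Aᵢ (for i ∈ {25, 26, 27}) be the placements that put truck i in its forbidden loading bay. Any j of these fix j positions, leaving (7−j)! ways to fill the rest, and there are C(3,j) ways to pick which j.
By inclusion–exclusion, the number of valid placements is Σ_{j=0}^{3} (−1)^j C(3,j)·(7−j)!.
Computing: 5040 − 2160 + 360 − 24 = 3216.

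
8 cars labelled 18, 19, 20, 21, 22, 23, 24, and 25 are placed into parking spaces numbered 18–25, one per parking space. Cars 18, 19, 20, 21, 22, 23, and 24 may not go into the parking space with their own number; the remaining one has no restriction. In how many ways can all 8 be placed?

Let Aᵢ (for 18 ≤ i ≤ 24) be the placements that put car i in its forbidden parking space. Any j of these fix j positions, leaving (8−j)! ways to fill the rest, and there are C(7,j) ways to pick which j.
By inclusion–exclusion, the number of valid placements is Σ_{j=0}^{7} (−1)^j C(7,j)·(8−j)!.
Computing: 40320 − 35280 + 15120 − 4200 + 840 − 126 + 14 − 1 = 16687.

16687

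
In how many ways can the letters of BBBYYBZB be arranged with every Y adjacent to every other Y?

42

Treat the 2 copies of Y as a single block. The multiset to arrange is then {YY, B, B, B, B, B, Z}, 7 items in all.
That gives (7)!/(5!) = 42 arrangements.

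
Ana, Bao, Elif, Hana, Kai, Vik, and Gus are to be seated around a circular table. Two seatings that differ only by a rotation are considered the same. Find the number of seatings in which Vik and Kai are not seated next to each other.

Without the restriction there are (6)! = 720 seatings.
Those with Vik next to Kai: fuse the pair into one unit and seat 6 units around a circle — 2·(5)! = 240.
Subtracting, 720 − 240 = 480.

480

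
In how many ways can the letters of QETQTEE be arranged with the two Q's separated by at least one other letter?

There are 7!/(3!·2!·2!) = 210 arrangements of QETQTEE in total.
Arrangements with the Q's together: treat QQ as one letter, giving (6)!/(3!·2!) = 60.
Hence 210 − 60 = 150.

150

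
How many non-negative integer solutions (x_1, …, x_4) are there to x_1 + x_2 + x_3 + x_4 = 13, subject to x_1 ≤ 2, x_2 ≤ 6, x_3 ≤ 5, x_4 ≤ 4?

Ignoring the caps, the number of non-negative solutions to x_1+…+x_4 = 13 is C(16,3) = 560.
Subtract solutions that violate a single cap (substitute x_i' = x_i − (cap_i+1)): x_1 ≥ 3 gives C(13,3) = 286; x_2 ≥ 7 gives C(9,3) = 84; x_3 ≥ 6 gives C(10,3) = 120; x_4 ≥ 5 gives C(11,3) = 165. Together 655.
Add back pairs where two caps are both exceeded: 20 + 35 + 56 + 1 + 4 + 10 = 126.
By inclusion–exclusion the count is 560 − 655 + 126 = 31.

31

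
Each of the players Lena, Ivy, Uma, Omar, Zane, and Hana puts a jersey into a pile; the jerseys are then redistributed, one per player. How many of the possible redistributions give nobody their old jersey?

Count assignments avoiding every fixed point. For any j of the 6 players fixed to their old jersey, the other 6−j can be arranged in (6−j)! ways.
By inclusion–exclusion this is Σ_{j=0}^{6} (−1)^j C(6,j)·(6−j)!.
Computing: 720 − 720 + 360 − 120 + 30 − 6 + 1 = 265.

265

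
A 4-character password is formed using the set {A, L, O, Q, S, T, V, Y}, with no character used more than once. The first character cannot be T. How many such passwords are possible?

1470

The first character has 8−1 = 7 choices (anything except T).
The remaining 3 characters are filled from the other 7 symbols without repetition: 7 × 6 × 5 = 210.
Total: 7 × 210 = 1470.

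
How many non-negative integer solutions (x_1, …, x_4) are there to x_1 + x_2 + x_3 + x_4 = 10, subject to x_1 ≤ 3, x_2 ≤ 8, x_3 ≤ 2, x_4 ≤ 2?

Without the upper bounds there are C(13,3) = 286 ways to split 10 among 4 variables.
Subtract solutions that violate a single cap (substitute x_i' = x_i − (cap_i+1)): x_1 ≥ 4 gives C(9,3) = 84; x_2 ≥ 9 gives C(4,3) = 4; x_3 ≥ 3 gives C(10,3) = 120; x_4 ≥ 3 gives C(10,3) = 120. Together 328.
Add back pairs where two caps are both exceeded: 0 + 20 + 20 + 0 + 0 + 35 = 75.
Subtract triples: 0 + 0 + 1 + 0 = 1.
By inclusion–exclusion the count is 286 − 328 + 75 − 1 = 32.

32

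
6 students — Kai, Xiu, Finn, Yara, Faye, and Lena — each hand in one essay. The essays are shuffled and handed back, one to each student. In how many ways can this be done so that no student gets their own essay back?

265

This is the derangement count D_6: permutations of 6 items with no fixed point.
By inclusion–exclusion this is Σ_{j=0}^{6} (−1)^j C(6,j)·(6−j)!.
Computing: 720 − 720 + 360 − 120 + 30 − 6 + 1 = 265.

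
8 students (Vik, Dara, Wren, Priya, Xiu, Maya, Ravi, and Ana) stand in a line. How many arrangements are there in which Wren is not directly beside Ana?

30240

There are 8! = 40320 arrangements in all. If Wren and Ana are adjacent, merging them into one block gives 2·(7)! = 10080 arrangements.
So 40320 − 10080 = 30240 arrangements keep them apart.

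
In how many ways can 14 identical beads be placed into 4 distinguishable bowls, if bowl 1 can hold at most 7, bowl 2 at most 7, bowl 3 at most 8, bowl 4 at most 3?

194

Without the upper bounds there are C(17,3) = 680 ways to split 14 among 4 bowls.
Subtract solutions that violate a single cap (substitute x_i' = x_i − (cap_i+1)): x_1 ≥ 8 gives C(9,3) = 84; x_2 ≥ 8 gives C(9,3) = 84; x_3 ≥ 9 gives C(8,3) = 56; x_4 ≥ 4 gives C(13,3) = 286. Together 510.
Add back pairs where two caps are both exceeded: 0 + 0 + 10 + 0 + 10 + 4 = 24.
By inclusion–exclusion the count is 680 − 510 + 24 = 194.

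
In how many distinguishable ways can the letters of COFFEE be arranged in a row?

The 6 letters of COFFEE have repeats: E appearing twice and F appearing twice.
The number of distinct arrangements is 6!/(2!·2!) = 720/4 = 180.

180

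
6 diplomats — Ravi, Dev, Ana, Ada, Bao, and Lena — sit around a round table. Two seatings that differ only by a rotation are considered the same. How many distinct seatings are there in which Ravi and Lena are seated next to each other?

48

Glue Ravi and Lena into a block (2 internal orders). Seating 5 units around a circle gives (4)! arrangements.
So 2 × (4)! = 2 × 24 = 48.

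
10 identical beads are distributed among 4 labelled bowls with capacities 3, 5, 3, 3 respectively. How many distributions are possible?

By stars and bars, unrestricted non-negative solutions to x_1+…+x_4 = 10 number C(10+3,3) = 286.
Subtract solutions that violate a single cap (substitute x_i' = x_i − (cap_i+1)): x_1 ≥ 4 gives C(9,3) = 84; x_2 ≥ 6 gives C(7,3) = 35; x_3 ≥ 4 gives C(9,3) = 84; x_4 ≥ 4 gives C(9,3) = 84. Together 287.
Add back pairs where two caps are both exceeded: 1 + 10 + 10 + 1 + 1 + 10 = 33.
By inclusion–exclusion the count is 286 − 287 + 33 = 32.

32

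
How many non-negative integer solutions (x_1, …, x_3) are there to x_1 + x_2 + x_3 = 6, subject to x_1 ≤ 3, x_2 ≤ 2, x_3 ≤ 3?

Ignoring the caps, the number of non-negative solutions to x_1+…+x_3 = 6 is C(8,2) = 28.
Subtract solutions that violate a single cap (substitute x_i' = x_i − (cap_i+1)): x_1 ≥ 4 gives C(4,2) = 6; x_2 ≥ 3 gives C(5,2) = 10; x_3 ≥ 4 gives C(4,2) = 6. Together 22.
No two caps can be exceeded simultaneously, so the pair terms are all 0.
By inclusion–exclusion the count is 28 − 22 + 0 = 6.

6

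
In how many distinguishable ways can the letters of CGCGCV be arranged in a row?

60

The 6 letters of CGCGCV have repeats: C appearing 3 times and G appearing twice.
So there are 6! / (3!·2!) = 60 distinguishable arrangements.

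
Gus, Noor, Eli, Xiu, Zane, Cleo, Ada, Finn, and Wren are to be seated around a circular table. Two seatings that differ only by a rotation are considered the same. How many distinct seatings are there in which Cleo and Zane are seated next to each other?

Glue Cleo and Zane into a block (2 internal orders). Seating 8 units around a circle gives (7)! arrangements.
So 2 × (7)! = 2 × 5040 = 10080.

10080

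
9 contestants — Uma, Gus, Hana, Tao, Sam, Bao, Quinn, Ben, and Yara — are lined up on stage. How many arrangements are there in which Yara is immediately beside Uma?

80640

Treat {Yara, Uma} as a single unit. There are 8 units to order, and the pair itself can be ordered 2 ways.
So the count is 2·(8)! = 80640.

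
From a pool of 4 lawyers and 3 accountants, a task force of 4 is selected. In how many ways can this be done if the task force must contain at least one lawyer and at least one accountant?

Total 4-person selections from all 7: C(7,4) = 35.
Subtract selections that omit an entire group: no lawyers → C(3,4) = 0; no accountants → C(4,4) = 1.
Both groups omitted at once is impossible, so 35 − 1 = 34.

34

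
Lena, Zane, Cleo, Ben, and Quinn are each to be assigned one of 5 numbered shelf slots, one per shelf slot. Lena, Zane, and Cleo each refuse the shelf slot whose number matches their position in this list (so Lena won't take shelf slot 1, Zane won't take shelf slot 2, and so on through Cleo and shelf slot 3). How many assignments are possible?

Let Aᵢ (for i ∈ {1, 2, 3}) be the placements that put person i in their forbidden shelf slot. Any j of these fix j positions, leaving (5−j)! ways to fill the rest, and there are C(3,j) ways to pick which j.
By inclusion–exclusion, the number of valid placements is Σ_{j=0}^{3} (−1)^j C(3,j)·(5−j)!.
Computing: 120 − 72 + 18 − 2 = 64.

64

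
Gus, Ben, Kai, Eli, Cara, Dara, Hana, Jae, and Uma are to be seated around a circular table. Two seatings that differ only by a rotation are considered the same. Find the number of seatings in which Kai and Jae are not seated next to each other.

All circular seatings of 9 people number (8)! = 40320.
Those with Kai next to Jae: fuse the pair into one unit and seat 8 units around a circle — 2·(7)! = 10080.
Subtracting, 40320 − 10080 = 30240.

30240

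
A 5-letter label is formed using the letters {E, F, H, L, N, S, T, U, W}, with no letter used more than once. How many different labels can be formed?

15120

This is a permutation of 5 out of 9: P(9,5) = 9!/4!.
9 × 8 × 7 × 6 × 5 = 15120.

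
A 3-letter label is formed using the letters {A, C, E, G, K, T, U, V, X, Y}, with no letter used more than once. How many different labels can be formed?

This is a permutation of 3 out of 10: P(10,3) = 10!/7!.
10 × 9 × 8 = 720.

720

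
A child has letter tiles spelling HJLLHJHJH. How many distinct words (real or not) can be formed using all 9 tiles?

1260

The 9 letters of HJLLHJHJH have repeats: H appearing 4 times, J appearing 3 times, and L appearing twice.
The number of distinct arrangements is 9!/(4!·3!·2!) = 362880/288 = 1260.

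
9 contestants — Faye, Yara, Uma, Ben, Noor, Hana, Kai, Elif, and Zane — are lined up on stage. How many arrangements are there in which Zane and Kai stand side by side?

80640

Glue Zane and Kai into one block (2 internal orders), leaving 8 units to arrange in a row.
So the count is 2·(8)! = 80640.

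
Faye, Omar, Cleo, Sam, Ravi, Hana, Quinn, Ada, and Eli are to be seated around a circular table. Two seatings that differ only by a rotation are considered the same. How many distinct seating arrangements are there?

40320

Around a circle, 9 distinct people have 9!/9 = (8)! = 40320 rotationally distinct seatings.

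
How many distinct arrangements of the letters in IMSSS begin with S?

12

With the first slot taken by S, it remains to arrange the other 4 letters (IMSS).
Those 4 letters have S appearing twice, giving (4)!/(2!) = 12.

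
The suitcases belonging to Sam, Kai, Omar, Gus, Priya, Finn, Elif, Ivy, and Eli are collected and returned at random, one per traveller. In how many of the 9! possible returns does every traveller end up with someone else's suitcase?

133496

Count assignments avoiding every fixed point. For any j of the 9 travellers fixed to their own suitcase, the other 9−j can be arranged in (9−j)! ways.
By inclusion–exclusion this is Σ_{j=0}^{9} (−1)^j C(9,j)·(9−j)!.
Computing: 362880 − 362880 + 181440 − 60480 + 15120 − 3024 + 504 − 72 + 9 − 1 = 133496.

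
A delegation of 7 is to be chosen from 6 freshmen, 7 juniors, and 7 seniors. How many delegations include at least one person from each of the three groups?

70658

Unrestricted: C(20,7) = 77520 ways to pick any 7 of the 20.
Selections missing a whole group: no freshmen → C(14,7) = 3432; no juniors → C(13,7) = 1716; no seniors → C(13,7) = 1716.
Add back selections omitting two groups (i.e. drawn from a single group): C(6,7) + C(7,7) + C(7,7) = 2.
By inclusion–exclusion: 77520 − 6864 + 2 = 70658.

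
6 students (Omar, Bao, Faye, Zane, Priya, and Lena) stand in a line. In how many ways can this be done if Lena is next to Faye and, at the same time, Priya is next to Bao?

Treat {Lena,Faye} as one block (2 orders) and {Priya,Bao} as another (2 orders).
That leaves 4 units to arrange: 2 × 2 × 4! = 4 × 24 = 96.

96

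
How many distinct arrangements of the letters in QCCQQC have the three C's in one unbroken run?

4

Treat the 3 copies of C as a single block. The multiset to arrange is then {CCC, Q, Q, Q}, 4 items in all.
That gives (4)!/(3!) = 4 arrangements.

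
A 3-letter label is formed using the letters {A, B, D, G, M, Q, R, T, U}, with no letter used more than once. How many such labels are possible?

Choose and order 3 of the 9 symbols: the first letter has 9 options, the next 8, then 7.
9 × 8 × 7 = 504.

504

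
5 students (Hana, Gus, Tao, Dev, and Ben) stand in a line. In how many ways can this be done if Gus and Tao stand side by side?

Glue Gus and Tao into one block (2 internal orders), leaving 4 units to arrange in a row.
So the count is 2·(4)! = 48.

48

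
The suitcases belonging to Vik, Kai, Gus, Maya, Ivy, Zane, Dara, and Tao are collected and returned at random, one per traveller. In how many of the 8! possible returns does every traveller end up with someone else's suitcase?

14833

Let Aᵢ be the assignments in which traveller i gets their own suitcase. We want the size of the complement of A₁∪…∪A_8.
By inclusion–exclusion this is Σ_{j=0}^{8} (−1)^j C(8,j)·(8−j)!.
Computing: 40320 − 40320 + 20160 − 6720 + 1680 − 336 + 56 − 8 + 1 = 14833.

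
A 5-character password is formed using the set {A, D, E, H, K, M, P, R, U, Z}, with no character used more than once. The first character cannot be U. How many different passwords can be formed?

The first character has 10−1 = 9 choices (anything except U).
The remaining 4 characters are filled from the other 9 symbols without repetition: 9 × 8 × 7 × 6 = 3024.
Total: 9 × 3024 = 27216.

27216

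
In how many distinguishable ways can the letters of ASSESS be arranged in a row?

Letter multiplicities in ASSESS: A×1, E×1, S×4.
So there are 6! / (4!) = 30 distinguishable arrangements.

30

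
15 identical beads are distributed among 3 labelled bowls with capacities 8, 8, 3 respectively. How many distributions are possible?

14

By stars and bars, unrestricted non-negative solutions to x_1+…+x_3 = 15 number C(15+2,2) = 136.
Subtract solutions that violate a single cap (substitute x_i' = x_i − (cap_i+1)): x_1 ≥ 9 gives C(8,2) = 28; x_2 ≥ 9 gives C(8,2) = 28; x_3 ≥ 4 gives C(13,2) = 78. Together 134.
Add back pairs where two caps are both exceeded: 0 + 6 + 6 = 12.
By inclusion–exclusion the count is 136 − 134 + 12 = 14.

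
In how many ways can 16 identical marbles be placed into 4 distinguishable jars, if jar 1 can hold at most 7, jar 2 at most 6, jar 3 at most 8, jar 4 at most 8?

350

Ignoring the caps, the number of non-negative solutions to x_1+…+x_4 = 16 is C(19,3) = 969.
Subtract solutions that violate a single cap (substitute x_i' = x_i − (cap_i+1)): x_1 ≥ 8 gives C(11,3) = 165; x_2 ≥ 7 gives C(12,3) = 220; x_3 ≥ 9 gives C(10,3) = 120; x_4 ≥ 9 gives C(10,3) = 120. Together 625.
Add back pairs where two caps are both exceeded: 4 + 0 + 0 + 1 + 1 + 0 = 6.
By inclusion–exclusion the count is 969 − 625 + 6 = 350.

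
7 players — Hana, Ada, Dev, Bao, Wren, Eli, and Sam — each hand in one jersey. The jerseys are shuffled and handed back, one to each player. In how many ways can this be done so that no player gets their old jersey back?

1854

Let Aᵢ be the assignments in which player i gets their old jersey. We want the size of the complement of A₁∪…∪A_7.
By inclusion–exclusion this is Σ_{j=0}^{7} (−1)^j C(7,j)·(7−j)!.
Computing: 5040 − 5040 + 2520 − 840 + 210 − 42 + 7 − 1 = 1854.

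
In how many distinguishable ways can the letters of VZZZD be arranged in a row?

Letter multiplicities in VZZZD: D×1, V×1, Z×3.
The number of distinct arrangements is 5!/(3!) = 120/6 = 20.

20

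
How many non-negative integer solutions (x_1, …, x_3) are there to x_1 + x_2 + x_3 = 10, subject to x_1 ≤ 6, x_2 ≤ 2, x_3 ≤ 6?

By stars and bars, unrestricted non-negative solutions to x_1+…+x_3 = 10 number C(10+2,2) = 66.
Subtract solutions that violate a single cap (substitute x_i' = x_i − (cap_i+1)): x_1 ≥ 7 gives C(5,2) = 10; x_2 ≥ 3 gives C(9,2) = 36; x_3 ≥ 7 gives C(5,2) = 10. Together 56.
Add back pairs where two caps are both exceeded: 1 + 0 + 1 = 2.
By inclusion–exclusion the count is 66 − 56 + 2 = 12.

12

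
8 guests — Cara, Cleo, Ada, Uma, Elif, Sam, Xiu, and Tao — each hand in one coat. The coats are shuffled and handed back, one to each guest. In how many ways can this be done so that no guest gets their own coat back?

This is the derangement count D_8: permutations of 8 items with no fixed point.
By inclusion–exclusion this is Σ_{j=0}^{8} (−1)^j C(8,j)·(8−j)!.
Computing: 40320 − 40320 + 20160 − 6720 + 1680 − 336 + 56 − 8 + 1 = 14833.

14833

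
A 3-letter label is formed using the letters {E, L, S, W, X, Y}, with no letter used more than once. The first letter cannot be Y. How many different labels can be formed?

100

The first letter has 6−1 = 5 choices (anything except Y).
The remaining 2 letters are filled from the other 5 symbols without repetition: 5 × 4 = 20.
Total: 5 × 20 = 100.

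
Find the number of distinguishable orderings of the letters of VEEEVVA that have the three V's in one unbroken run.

Treat the 3 copies of V as a single block. The multiset to arrange is then {VVV, A, E, E, E}, 5 items in all.
That gives (5)!/(3!) = 20 arrangements.

20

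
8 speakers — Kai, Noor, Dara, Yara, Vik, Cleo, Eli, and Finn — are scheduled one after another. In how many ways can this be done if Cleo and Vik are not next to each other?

Of the 8! = 40320 arrangements, those with Cleo and Vik adjacent number 2 × 7! = 10080 (treat the pair as a block with 2 internal orders).
Complementary counting: 40320 − 10080 = 30240.

30240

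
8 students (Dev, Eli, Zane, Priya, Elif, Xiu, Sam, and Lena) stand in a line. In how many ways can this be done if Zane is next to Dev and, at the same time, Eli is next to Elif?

2880

Treat {Zane,Dev} as one block (2 orders) and {Eli,Elif} as another (2 orders).
That leaves 6 units to arrange: 2 × 2 × 6! = 4 × 720 = 2880.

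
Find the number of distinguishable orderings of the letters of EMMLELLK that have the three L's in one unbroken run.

Treat the 3 copies of L as a single block. The multiset to arrange is then {LLL, E, E, K, M, M}, 6 items in all.
That gives (6)!/(2!·2!) = 180 arrangements.

180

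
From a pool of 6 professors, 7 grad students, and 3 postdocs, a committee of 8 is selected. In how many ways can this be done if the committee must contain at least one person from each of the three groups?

11529

Unrestricted: C(16,8) = 12870 ways to pick any 8 of the 16.
Subtract selections that omit an entire group: no professors → C(10,8) = 45; no grad students → C(9,8) = 9; no postdocs → C(13,8) = 1287.
Add back selections omitting two groups (i.e. drawn from a single group): C(6,8) + C(7,8) + C(3,8) = 0.
By inclusion–exclusion: 12870 − 1341 + 0 = 11529.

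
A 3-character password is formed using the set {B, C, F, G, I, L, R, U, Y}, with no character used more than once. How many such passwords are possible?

504

With no repetition, fill the 3 characters in order: 9 choices, then 8, down to 7.
9 × 8 × 7 = 504.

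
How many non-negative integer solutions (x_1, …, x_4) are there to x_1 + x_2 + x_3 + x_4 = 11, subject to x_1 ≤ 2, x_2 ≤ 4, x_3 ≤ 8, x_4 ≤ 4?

65

Ignoring the caps, the number of non-negative solutions to x_1+…+x_4 = 11 is C(14,3) = 364.
Subtract solutions that violate a single cap (substitute x_i' = x_i − (cap_i+1)): x_1 ≥ 3 gives C(11,3) = 165; x_2 ≥ 5 gives C(9,3) = 84; x_3 ≥ 9 gives C(5,3) = 10; x_4 ≥ 5 gives C(9,3) = 84. Together 343.
Add back pairs where two caps are both exceeded: 20 + 0 + 20 + 0 + 4 + 0 = 44.
By inclusion–exclusion the count is 364 − 343 + 44 = 65.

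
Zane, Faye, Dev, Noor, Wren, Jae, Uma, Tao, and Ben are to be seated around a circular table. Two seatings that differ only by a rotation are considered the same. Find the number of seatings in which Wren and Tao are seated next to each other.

10080

Glue Wren and Tao into a block (2 internal orders). Seating 8 units around a circle gives (7)! arrangements.
So 2 × (7)! = 2 × 5040 = 10080.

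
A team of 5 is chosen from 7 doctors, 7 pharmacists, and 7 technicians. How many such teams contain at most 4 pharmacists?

Split by how many pharmacists are chosen (0 through 4).
Sum: C(7,0)·C(14,5) + C(7,1)·C(14,4) + C(7,2)·C(14,3) + C(7,3)·C(14,2) + C(7,4)·C(14,1) = 2002 + 7007 + 7644 + 3185 + 490 = 20328.

20328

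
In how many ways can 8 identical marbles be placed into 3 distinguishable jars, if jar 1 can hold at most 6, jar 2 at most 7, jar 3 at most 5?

By stars and bars, unrestricted non-negative solutions to x_1+…+x_3 = 8 number C(8+2,2) = 45.
Subtract solutions that violate a single cap (substitute x_i' = x_i − (cap_i+1)): x_1 ≥ 7 gives C(3,2) = 3; x_2 ≥ 8 gives C(2,2) = 1; x_3 ≥ 6 gives C(4,2) = 6. Together 10.
No two caps can be exceeded simultaneously, so the pair terms are all 0.
By inclusion–exclusion the count is 45 − 10 + 0 = 35.

35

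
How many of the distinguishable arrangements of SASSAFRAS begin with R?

280

With the first slot taken by R, it remains to arrange the other 8 letters (SASSAFAS).
Those 8 letters have A appearing 3 times and S appearing 4 times, giving (8)!/(4!·3!) = 280.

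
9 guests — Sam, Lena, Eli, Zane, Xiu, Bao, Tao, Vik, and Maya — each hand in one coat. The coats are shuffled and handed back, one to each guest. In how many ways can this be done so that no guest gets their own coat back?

133496

Count assignments avoiding every fixed point. For any j of the 9 guests fixed to their own coat, the other 9−j can be arranged in (9−j)! ways.
By inclusion–exclusion this is Σ_{j=0}^{9} (−1)^j C(9,j)·(9−j)!.
Computing: 362880 − 362880 + 181440 − 60480 + 15120 − 3024 + 504 − 72 + 9 − 1 = 133496.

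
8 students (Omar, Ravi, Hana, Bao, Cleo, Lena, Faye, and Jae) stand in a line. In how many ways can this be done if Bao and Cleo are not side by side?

There are 8! = 40320 arrangements in all. If Bao and Cleo are adjacent, merging them into one block gives 2·(7)! = 10080 arrangements.
So 40320 − 10080 = 30240 arrangements keep them apart.

30240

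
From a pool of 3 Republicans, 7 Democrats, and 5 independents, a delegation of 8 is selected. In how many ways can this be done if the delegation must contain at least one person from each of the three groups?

Unrestricted: C(15,8) = 6435 ways to pick any 8 of the 15.
Subtract selections that omit an entire group: no Republicans → C(12,8) = 495; no Democrats → C(8,8) = 1; no independents → C(10,8) = 45.
Add back selections omitting two groups (i.e. drawn from a single group): C(3,8) + C(7,8) + C(5,8) = 0.
By inclusion–exclusion: 6435 − 541 + 0 = 5894.

5894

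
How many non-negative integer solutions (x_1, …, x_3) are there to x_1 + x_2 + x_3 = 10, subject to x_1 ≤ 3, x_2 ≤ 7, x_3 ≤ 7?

Ignoring the caps, the number of non-negative solutions to x_1+…+x_3 = 10 is C(12,2) = 66.
Subtract solutions that violate a single cap (substitute x_i' = x_i − (cap_i+1)): x_1 ≥ 4 gives C(8,2) = 28; x_2 ≥ 8 gives C(4,2) = 6; x_3 ≥ 8 gives C(4,2) = 6. Together 40.
No two caps can be exceeded simultaneously, so the pair terms are all 0.
By inclusion–exclusion the count is 66 − 40 + 0 = 26.

26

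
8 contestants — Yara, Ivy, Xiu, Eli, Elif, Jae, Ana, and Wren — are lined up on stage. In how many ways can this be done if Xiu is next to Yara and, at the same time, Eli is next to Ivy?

2880

Treat {Xiu,Yara} as one block (2 orders) and {Eli,Ivy} as another (2 orders).
That leaves 6 units to arrange: 2 × 2 × 6! = 4 × 720 = 2880.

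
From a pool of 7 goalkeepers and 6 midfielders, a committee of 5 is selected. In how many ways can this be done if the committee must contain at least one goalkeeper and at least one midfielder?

1260

Total 5-person selections from all 13: C(13,5) = 1287.
Subtract selections that omit an entire group: no goalkeepers → C(6,5) = 6; no midfielders → C(7,5) = 21.
Both groups omitted at once is impossible, so 1287 − 27 = 1260.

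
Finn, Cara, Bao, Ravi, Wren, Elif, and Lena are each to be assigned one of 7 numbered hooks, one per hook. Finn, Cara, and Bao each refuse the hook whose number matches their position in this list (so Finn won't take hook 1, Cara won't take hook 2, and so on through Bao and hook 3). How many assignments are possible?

Let Aᵢ (for i ∈ {1, 2, 3}) be the placements that put person i in their forbidden hook. Any j of these fix j positions, leaving (7−j)! ways to fill the rest, and there are C(3,j) ways to pick which j.
By inclusion–exclusion, the number of valid placements is Σ_{j=0}^{3} (−1)^j C(3,j)·(7−j)!.
Computing: 5040 − 2160 + 360 − 24 = 3216.

3216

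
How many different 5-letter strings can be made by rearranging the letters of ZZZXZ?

5

The 5 letters of ZZZXZ have repeats: Z appearing 4 times.
So there are 5! / (4!) = 5 distinguishable arrangements.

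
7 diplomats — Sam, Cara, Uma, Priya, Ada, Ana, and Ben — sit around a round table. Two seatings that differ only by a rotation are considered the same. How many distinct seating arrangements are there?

Seat Sam anywhere (absorbing the rotational symmetry), then permute the other 6: (6)! = 720.

720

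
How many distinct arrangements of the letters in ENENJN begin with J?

10

Fix J in the first position and arrange the remaining 5 letters.
Those 5 letters have E appearing twice and N appearing 3 times, giving (5)!/(3!·2!) = 10.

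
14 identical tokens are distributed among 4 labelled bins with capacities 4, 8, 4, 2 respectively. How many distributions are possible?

Without the upper bounds there are C(17,3) = 680 ways to split 14 among 4 bins.
Subtract solutions that violate a single cap (substitute x_i' = x_i − (cap_i+1)): x_1 ≥ 5 gives C(12,3) = 220; x_2 ≥ 9 gives C(8,3) = 56; x_3 ≥ 5 gives C(12,3) = 220; x_4 ≥ 3 gives C(14,3) = 364. Together 860.
Add back pairs where two caps are both exceeded: 1 + 35 + 84 + 1 + 10 + 84 = 215.
Subtract triples: 0 + 0 + 4 + 0 = 4.
By inclusion–exclusion the count is 680 − 860 + 215 − 4 = 31.

31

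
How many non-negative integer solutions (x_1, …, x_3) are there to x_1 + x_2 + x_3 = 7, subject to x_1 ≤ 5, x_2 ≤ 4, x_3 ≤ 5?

Ignoring the caps, the number of non-negative solutions to x_1+…+x_3 = 7 is C(9,2) = 36.
Subtract solutions that violate a single cap (substitute x_i' = x_i − (cap_i+1)): x_1 ≥ 6 gives C(3,2) = 3; x_2 ≥ 5 gives C(4,2) = 6; x_3 ≥ 6 gives C(3,2) = 3. Together 12.
No two caps can be exceeded simultaneously, so the pair terms are all 0.
By inclusion–exclusion the count is 36 − 12 + 0 = 24.

24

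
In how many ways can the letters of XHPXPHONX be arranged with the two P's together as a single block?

3360

Treat the 2 copies of P as a single block. The multiset to arrange is then {PP, H, H, N, O, X, X, X}, 8 items in all.
That gives (8)!/(3!·2!) = 3360 arrangements.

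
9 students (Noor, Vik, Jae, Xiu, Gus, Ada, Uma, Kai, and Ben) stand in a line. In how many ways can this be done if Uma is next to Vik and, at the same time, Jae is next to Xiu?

Treat {Uma,Vik} as one block (2 orders) and {Jae,Xiu} as another (2 orders).
That leaves 7 units to arrange: 2 × 2 × 7! = 4 × 5040 = 20160.

20160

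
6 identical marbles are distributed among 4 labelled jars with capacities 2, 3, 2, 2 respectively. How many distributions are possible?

17

By stars and bars, unrestricted non-negative solutions to x_1+…+x_4 = 6 number C(6+3,3) = 84.
Subtract solutions that violate a single cap (substitute x_i' = x_i − (cap_i+1)): x_1 ≥ 3 gives C(6,3) = 20; x_2 ≥ 4 gives C(5,3) = 10; x_3 ≥ 3 gives C(6,3) = 20; x_4 ≥ 3 gives C(6,3) = 20. Together 70.
Add back pairs where two caps are both exceeded: 0 + 1 + 1 + 0 + 0 + 1 = 3.
By inclusion–exclusion the count is 84 − 70 + 3 = 17.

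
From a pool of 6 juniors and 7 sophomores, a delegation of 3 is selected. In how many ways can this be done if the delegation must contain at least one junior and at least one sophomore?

231

Unrestricted: C(13,3) = 286 ways to pick any 3 of the 13.
Selections missing a whole group: no juniors → C(7,3) = 35; no sophomores → C(6,3) = 20.
Both groups omitted at once is impossible, so 286 − 55 = 231.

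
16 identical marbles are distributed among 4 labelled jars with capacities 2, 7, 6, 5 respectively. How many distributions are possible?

31

By stars and bars, unrestricted non-negative solutions to x_1+…+x_4 = 16 number C(16+3,3) = 969.
Subtract solutions that violate a single cap (substitute x_i' = x_i − (cap_i+1)): x_1 ≥ 3 gives C(16,3) = 560; x_2 ≥ 8 gives C(11,3) = 165; x_3 ≥ 7 gives C(12,3) = 220; x_4 ≥ 6 gives C(13,3) = 286. Together 1231.
Add back pairs where two caps are both exceeded: 56 + 84 + 120 + 4 + 10 + 20 = 294.
Subtract triples: 0 + 0 + 1 + 0 = 1.
By inclusion–exclusion the count is 969 − 1231 + 294 − 1 = 31.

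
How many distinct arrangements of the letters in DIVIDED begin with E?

60

Fix E in the first position and arrange the remaining 6 letters.
Those 6 letters have D appearing 3 times and I appearing twice, giving (6)!/(3!·2!) = 60.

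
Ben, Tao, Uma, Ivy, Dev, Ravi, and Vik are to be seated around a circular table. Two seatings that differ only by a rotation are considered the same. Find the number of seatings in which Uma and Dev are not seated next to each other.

480

All circular seatings of 7 people number (6)! = 720.
Seatings with Uma beside Dev: treat them as a block with 2 internal orders, giving 2 × (5)! = 240.
Subtracting, 720 − 240 = 480.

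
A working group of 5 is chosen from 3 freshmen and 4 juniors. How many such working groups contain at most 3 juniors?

Split by how many juniors are chosen (0 through 3).
Sum: C(4,0)·C(3,5) + C(4,1)·C(3,4) + C(4,2)·C(3,3) + C(4,3)·C(3,2) = 0 + 0 + 6 + 12 = 18.

18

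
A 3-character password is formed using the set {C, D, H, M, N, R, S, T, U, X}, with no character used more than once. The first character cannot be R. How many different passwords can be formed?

648

The first character has 10−1 = 9 choices (anything except R).
The remaining 2 characters are filled from the other 9 symbols without repetition: 9 × 8 = 72.
Total: 9 × 72 = 648.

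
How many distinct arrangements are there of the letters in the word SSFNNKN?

420

Letter multiplicities in SSFNNKN: F×1, K×1, N×3, S×2.
Dividing 7! = 5040 by 3!·2! = 12 for the repeated letters gives 420.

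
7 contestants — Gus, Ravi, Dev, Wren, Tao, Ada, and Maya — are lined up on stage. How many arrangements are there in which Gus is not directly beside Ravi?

3600

Of the 7! = 5040 arrangements, those with Gus and Ravi adjacent number 2 × 6! = 1440 (treat the pair as a block with 2 internal orders).
So 5040 − 1440 = 3600 arrangements keep them apart.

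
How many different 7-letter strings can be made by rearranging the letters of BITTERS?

BITTERS has 7 letters with T appearing twice.
Dividing 7! = 5040 by 2! = 2 for the repeated letters gives 2520.

2520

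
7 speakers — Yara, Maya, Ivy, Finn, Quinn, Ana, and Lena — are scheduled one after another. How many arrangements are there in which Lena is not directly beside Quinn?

3600

Of the 7! = 5040 arrangements, those with Lena and Quinn adjacent number 2 × 6! = 1440 (treat the pair as a block with 2 internal orders).
So 5040 − 1440 = 3600 arrangements keep them apart.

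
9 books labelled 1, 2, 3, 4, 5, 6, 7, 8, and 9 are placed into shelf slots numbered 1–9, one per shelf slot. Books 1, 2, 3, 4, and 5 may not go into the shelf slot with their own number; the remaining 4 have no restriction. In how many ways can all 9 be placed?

Let Aᵢ (for 1 ≤ i ≤ 5) be the placements that put book i in its forbidden shelf slot. Any j of these fix j positions, leaving (9−j)! ways to fill the rest, and there are C(5,j) ways to pick which j.
By inclusion–exclusion, the number of valid placements is Σ_{j=0}^{5} (−1)^j C(5,j)·(9−j)!.
Computing: 362880 − 201600 + 50400 − 7200 + 600 − 24 = 205056.

205056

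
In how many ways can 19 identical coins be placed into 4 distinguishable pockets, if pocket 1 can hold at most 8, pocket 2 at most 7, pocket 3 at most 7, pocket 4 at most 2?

46

By stars and bars, unrestricted non-negative solutions to x_1+…+x_4 = 19 number C(19+3,3) = 1540.
Subtract solutions that violate a single cap (substitute x_i' = x_i − (cap_i+1)): x_1 ≥ 9 gives C(13,3) = 286; x_2 ≥ 8 gives C(14,3) = 364; x_3 ≥ 8 gives C(14,3) = 364; x_4 ≥ 3 gives C(19,3) = 969. Together 1983.
Add back pairs where two caps are both exceeded: 10 + 10 + 120 + 20 + 165 + 165 = 490.
Subtract triples: 0 + 0 + 0 + 1 = 1.
By inclusion–exclusion the count is 1540 − 1983 + 490 − 1 = 46.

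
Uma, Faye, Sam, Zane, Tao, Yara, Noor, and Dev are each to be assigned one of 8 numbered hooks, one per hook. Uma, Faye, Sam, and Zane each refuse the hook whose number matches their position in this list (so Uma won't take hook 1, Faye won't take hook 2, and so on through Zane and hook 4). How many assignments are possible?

Let Aᵢ (for 1 ≤ i ≤ 4) be the placements that put person i in their forbidden hook. Any j of these fix j positions, leaving (8−j)! ways to fill the rest, and there are C(4,j) ways to pick which j.
By inclusion–exclusion, the number of valid placements is Σ_{j=0}^{4} (−1)^j C(4,j)·(8−j)!.
Computing: 40320 − 20160 + 4320 − 480 + 24 = 24024.

24024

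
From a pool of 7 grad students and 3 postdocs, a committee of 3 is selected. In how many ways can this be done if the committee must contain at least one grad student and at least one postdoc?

Total 3-person selections from all 10: C(10,3) = 120.
Selections missing a whole group: no grad students → C(3,3) = 1; no postdocs → C(7,3) = 35.
Both groups omitted at once is impossible, so 120 − 36 = 84.

84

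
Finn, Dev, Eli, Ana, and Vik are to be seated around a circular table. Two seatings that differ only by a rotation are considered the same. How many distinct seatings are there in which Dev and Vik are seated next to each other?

12

Glue Dev and Vik into a block (2 internal orders). Seating 4 units around a circle gives (3)! arrangements.
So 2 × (3)! = 2 × 6 = 12.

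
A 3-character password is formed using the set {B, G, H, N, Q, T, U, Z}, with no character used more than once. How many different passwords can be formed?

This is a permutation of 3 out of 8: P(8,3) = 8!/5!.
That product is 8 × 7 × 6 = 336.

336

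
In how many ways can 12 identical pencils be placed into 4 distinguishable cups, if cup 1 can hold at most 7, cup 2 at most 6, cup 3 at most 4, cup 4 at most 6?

By stars and bars, unrestricted non-negative solutions to x_1+…+x_4 = 12 number C(12+3,3) = 455.
Subtract solutions that violate a single cap (substitute x_i' = x_i − (cap_i+1)): x_1 ≥ 8 gives C(7,3) = 35; x_2 ≥ 7 gives C(8,3) = 56; x_3 ≥ 5 gives C(10,3) = 120; x_4 ≥ 7 gives C(8,3) = 56. Together 267.
Add back pairs where two caps are both exceeded: 0 + 0 + 0 + 1 + 0 + 1 = 2.
By inclusion–exclusion the count is 455 − 267 + 2 = 190.

190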